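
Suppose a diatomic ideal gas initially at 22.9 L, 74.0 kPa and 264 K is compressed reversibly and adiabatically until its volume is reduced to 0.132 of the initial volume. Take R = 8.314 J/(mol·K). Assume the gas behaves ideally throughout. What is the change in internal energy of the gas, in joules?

5290 J

n = P₁V₁/(RT₁) = 74.0×22.9/(8.314×264) = 0.772 mol.
Adiabatic: TV^(γ−1) = const ⇒ T₂ = 264×(7.58)^0.400 = 593 K; PV^γ = const ⇒ P₂ = 1260 kPa.
For an ideal gas ΔU = nCvΔT with Cv = (5/2)R = 20.8 J/(mol·K).
ΔU = 0.772×20.8×(593−264) = 5290 J.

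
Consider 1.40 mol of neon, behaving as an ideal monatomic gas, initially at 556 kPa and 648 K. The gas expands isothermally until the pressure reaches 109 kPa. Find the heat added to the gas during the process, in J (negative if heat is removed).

12300 J

V₁ = nRT₁/P₁ = 1.40×8.314×648/556 = 13.6 L.
Isothermal: T stays 648 K; PV = const ⇒ V₂ = 69.2 L, P₂ = 109 kPa.
ΔU = 0 (ideal gas, T constant).
W = nRT ln(V₂/V₁) = 1.40×8.314×648×ln(5.10) = 12300 J.
Q = ΔU + W = 12300 J.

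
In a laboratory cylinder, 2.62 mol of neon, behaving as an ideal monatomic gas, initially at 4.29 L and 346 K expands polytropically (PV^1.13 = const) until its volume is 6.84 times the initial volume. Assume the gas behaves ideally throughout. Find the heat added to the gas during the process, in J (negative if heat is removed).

10300 J

P₁ = nRT₁/V₁ = 2.62×8.314×346/4.29 = 1760 kPa.
Polytropic n=1.13: T₂ = T₁(V₁/V₂)^(n−1) = 346×(0.146)^0.13 = 269 K; P₂ = P₁(V₁/V₂)^n = 200 kPa.
W = (P₁V₁−P₂V₂)/(n−1) = (1760×4.29−200×29.3)/0.13 = 12800 J.
ΔU = nCvΔT = 2.62×12.5×(269−346) = -2500 J.
Q = ΔU + W = 10300 J.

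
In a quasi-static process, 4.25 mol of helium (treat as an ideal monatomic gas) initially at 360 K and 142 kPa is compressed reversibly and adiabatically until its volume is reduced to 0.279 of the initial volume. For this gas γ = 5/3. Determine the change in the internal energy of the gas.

V₁ = nRT₁/P₁ = 4.25×8.314×360/142 = 89.6 L.
Adiabatic: TV^(γ−1) = const ⇒ T₂ = 360×(3.58)^0.667 = 843 K; PV^γ = const ⇒ P₂ = 1190 kPa.
For an ideal gas ΔU = nCvΔT with Cv = (3/2)R = 12.5 J/(mol·K).
ΔU = 4.25×12.5×(843−360) = 25600 J.

25600 J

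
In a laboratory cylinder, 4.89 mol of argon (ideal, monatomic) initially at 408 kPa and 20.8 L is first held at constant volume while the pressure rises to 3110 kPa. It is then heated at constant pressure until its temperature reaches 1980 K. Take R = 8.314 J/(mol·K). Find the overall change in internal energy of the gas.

108000 J

T₁ = P₁V₁/(nR) = 408×20.8/(4.89×8.314) = 209 K.
Step 1 — Isochoric: V stays 20.8 L; P/T = const ⇒ T₂ = 1590 K, P₂ = 3110 kPa.
W = 0 (no volume change).
ΔU = nCvΔT = 4.89×12.5×(1590−209) = 84300 J.
Q = ΔU = 84300 J.
State after step 1: P = 3110 kPa, V = 20.8 L, T = 1590 K.
Step 2 — Isobaric: P stays 3110 kPa; V/T = const ⇒ T₂ = 1980 K, V₂ = 25.9 L.
W = PΔV = 3110×(25.9−20.8) kPa·L = 15800 J.
ΔU = nCvΔT = 4.89×12.5×(1980−1590) = 23700 J.
Q = ΔU + W = nCpΔT = 39500 J.
Net over both steps: W = 15800 J, Q = 124000 J, ΔU = 108000 J.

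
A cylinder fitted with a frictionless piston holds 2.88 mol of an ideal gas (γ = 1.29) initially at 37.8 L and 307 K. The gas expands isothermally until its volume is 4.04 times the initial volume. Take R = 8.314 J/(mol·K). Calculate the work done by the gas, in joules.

P₁ = nRT₁/V₁ = 2.88×8.314×307/37.8 = 194 kPa.
Isothermal: T stays 307 K; PV = const ⇒ V₂ = 153 L, P₂ = 48.1 kPa.
W = nRT ln(V₂/V₁) = 2.88×8.314×307×ln(4.04) = 10300 J.

10300 J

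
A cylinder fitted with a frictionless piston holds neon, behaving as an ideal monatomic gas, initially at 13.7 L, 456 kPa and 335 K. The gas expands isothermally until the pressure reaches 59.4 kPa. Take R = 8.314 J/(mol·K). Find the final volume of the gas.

Isothermal: T stays 335 K; PV = const ⇒ V₂ = 105 L, P₂ = 59.4 kPa.

105 L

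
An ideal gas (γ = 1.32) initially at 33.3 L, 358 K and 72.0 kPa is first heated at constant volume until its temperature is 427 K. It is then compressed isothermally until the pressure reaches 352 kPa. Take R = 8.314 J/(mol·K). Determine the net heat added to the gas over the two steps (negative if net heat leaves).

-2590 J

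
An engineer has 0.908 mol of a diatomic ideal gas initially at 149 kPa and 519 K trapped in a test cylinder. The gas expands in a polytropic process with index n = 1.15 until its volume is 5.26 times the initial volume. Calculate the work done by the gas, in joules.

5760 J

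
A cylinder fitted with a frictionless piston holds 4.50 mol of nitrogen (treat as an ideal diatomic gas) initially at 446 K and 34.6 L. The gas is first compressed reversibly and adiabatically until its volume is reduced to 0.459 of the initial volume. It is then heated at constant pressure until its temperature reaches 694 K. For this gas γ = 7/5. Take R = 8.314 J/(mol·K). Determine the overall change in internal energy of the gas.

23200 J

P₁ = nRT₁/V₁ = 4.50×8.314×446/34.6 = 482 kPa.
Step 1 — Adiabatic: TV^(γ−1) = const ⇒ T₂ = 446×(2.18)^0.400 = 609 K; PV^γ = const ⇒ P₂ = 1430 kPa.
ΔU = nCvΔT = 4.50×20.8×(609−446) = 15200 J.
Q = 0 for an adiabatic process, so W = −ΔU = -15200 J.
State after step 1: P = 1430 kPa, V = 15.9 L, T = 609 K.
Step 2 — Isobaric: P stays 1430 kPa; V/T = const ⇒ T₂ = 694 K, V₂ = 18.1 L.
W = PΔV = 1430×(18.1−15.9) kPa·L = 3180 J.
ΔU = nCvΔT = 4.50×20.8×(694−609) = 7950 J.
Q = ΔU + W = nCpΔT = 11100 J.
Net over both steps: W = -12100 J, Q = 11100 J, ΔU = 23200 J.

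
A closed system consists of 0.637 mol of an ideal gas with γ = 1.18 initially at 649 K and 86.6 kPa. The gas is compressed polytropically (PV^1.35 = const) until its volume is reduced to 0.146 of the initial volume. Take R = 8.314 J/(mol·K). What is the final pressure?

V₁ = nRT₁/P₁ = 0.637×8.314×649/86.6 = 39.7 L.
Polytropic n=1.35: T₂ = T₁(V₁/V₂)^(n−1) = 649×(6.85)^0.35 = 1270 K; P₂ = P₁(V₁/V₂)^n = 1160 kPa.

1160 kPa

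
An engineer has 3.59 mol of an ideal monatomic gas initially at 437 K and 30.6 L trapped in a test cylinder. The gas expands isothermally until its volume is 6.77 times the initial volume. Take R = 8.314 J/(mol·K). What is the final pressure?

P₁ = nRT₁/V₁ = 3.59×8.314×437/30.6 = 426 kPa.
Isothermal: T stays 437 K; PV = const ⇒ V₂ = 207 L, P₂ = 63.0 kPa.

63.0 kPa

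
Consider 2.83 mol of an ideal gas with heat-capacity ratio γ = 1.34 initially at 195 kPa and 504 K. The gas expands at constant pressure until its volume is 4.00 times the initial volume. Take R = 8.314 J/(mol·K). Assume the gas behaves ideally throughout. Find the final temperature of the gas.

2020 K

V₁ = nRT₁/P₁ = 2.83×8.314×504/195 = 60.8 L.
Isobaric: P stays 195 kPa; V/T = const ⇒ T₂ = 2020 K, V₂ = 243 L.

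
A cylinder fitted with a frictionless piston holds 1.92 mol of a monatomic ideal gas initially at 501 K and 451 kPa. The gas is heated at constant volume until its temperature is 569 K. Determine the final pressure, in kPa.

512 kPa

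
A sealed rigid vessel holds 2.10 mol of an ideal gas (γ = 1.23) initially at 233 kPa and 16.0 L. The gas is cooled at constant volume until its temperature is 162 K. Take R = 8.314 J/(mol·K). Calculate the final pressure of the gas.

177 kPa

T₁ = P₁V₁/(nR) = 233×16.0/(2.10×8.314) = 214 K.
Isochoric: V stays 16.0 L; P/T = const ⇒ T₂ = 162 K, P₂ = 177 kPa.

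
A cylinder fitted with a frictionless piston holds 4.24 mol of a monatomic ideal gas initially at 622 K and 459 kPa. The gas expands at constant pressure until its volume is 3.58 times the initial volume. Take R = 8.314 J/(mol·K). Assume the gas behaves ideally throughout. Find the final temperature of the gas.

2230 K

V₁ = nRT₁/P₁ = 4.24×8.314×622/459 = 47.8 L.
Isobaric: P stays 459 kPa; V/T = const ⇒ T₂ = 2230 K, V₂ = 171 L.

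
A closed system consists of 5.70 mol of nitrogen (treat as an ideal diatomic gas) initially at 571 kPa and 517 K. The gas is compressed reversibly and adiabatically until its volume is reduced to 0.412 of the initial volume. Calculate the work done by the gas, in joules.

-26100 J

V₁ = nRT₁/P₁ = 5.70×8.314×517/571 = 42.9 L.
Adiabatic: TV^(γ−1) = const ⇒ T₂ = 517×(2.43)^0.400 = 737 K; PV^γ = const ⇒ P₂ = 1980 kPa.
ΔU = nCvΔT = 5.70×20.8×(737−517) = 26100 J.
Q = 0 for an adiabatic process, so W = −ΔU = -26100 J.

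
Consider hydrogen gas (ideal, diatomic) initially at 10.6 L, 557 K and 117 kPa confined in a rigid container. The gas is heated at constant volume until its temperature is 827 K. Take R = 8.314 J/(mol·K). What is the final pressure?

Isochoric: V stays 10.6 L; P/T = const ⇒ T₂ = 827 K, P₂ = 174 kPa.

174 kPa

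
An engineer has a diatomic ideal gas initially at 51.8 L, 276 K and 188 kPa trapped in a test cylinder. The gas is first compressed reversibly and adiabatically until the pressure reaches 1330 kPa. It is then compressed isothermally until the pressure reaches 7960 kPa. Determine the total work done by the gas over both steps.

n = P₁V₁/(RT₁) = 188×51.8/(8.314×276) = 4.24 mol.
Step 1 — Adiabatic: T₂/T₁ = (P₂/P₁)^((γ−1)/γ) ⇒ T₂ = 276×(7.07)^0.286 = 483 K; V₂ = 12.8 L.
ΔU = nCvΔT = 4.24×20.8×(483−276) = 18200 J.
Q = 0 for an adiabatic process, so W = −ΔU = -18200 J.
State after step 1: P = 1330 kPa, V = 12.8 L, T = 483 K.
Step 2 — Isothermal: T stays 483 K; PV = const ⇒ V₂ = 2.14 L, P₂ = 7960 kPa.
ΔU = 0 (ideal gas, T constant).
W = nRT ln(V₂/V₁) = 4.24×8.314×483×ln(0.167) = -30500 J.
Q = ΔU + W = -30500 J.
Net over both steps: W = -48700 J, Q = -30500 J, ΔU = 18200 J.

-48700 J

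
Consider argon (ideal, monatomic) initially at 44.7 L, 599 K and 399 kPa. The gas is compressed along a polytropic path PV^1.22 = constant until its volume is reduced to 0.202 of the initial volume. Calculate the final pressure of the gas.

2810 kPa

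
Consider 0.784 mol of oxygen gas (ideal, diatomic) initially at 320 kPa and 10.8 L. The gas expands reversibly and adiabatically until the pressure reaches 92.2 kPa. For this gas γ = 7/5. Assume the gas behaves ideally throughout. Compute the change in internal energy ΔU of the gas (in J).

-2590 J

T₁ = P₁V₁/(nR) = 320×10.8/(0.784×8.314) = 530 K.
Adiabatic: T₂/T₁ = (P₂/P₁)^((γ−1)/γ) ⇒ T₂ = 530×(0.288)^0.286 = 372 K; V₂ = 26.3 L.
For an ideal gas ΔU = nCvΔT with Cv = (5/2)R = 20.8 J/(mol·K).
ΔU = 0.784×20.8×(372−530) = -2590 J.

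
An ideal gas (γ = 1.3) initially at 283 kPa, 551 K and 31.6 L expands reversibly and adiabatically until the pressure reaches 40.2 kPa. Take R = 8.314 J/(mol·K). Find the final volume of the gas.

142 L

Adiabatic: T₂/T₁ = (P₂/P₁)^((γ−1)/γ) ⇒ T₂ = 551×(0.142)^0.231 = 351 K; V₂ = 142 L.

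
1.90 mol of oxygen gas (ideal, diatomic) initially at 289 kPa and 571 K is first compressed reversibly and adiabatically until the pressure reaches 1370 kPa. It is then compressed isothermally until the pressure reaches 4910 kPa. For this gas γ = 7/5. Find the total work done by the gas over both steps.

-30600 J

V₁ = nRT₁/P₁ = 1.90×8.314×571/289 = 31.2 L.
Step 1 — Adiabatic: T₂/T₁ = (P₂/P₁)^((γ−1)/γ) ⇒ T₂ = 571×(4.74)^0.286 = 891 K; V₂ = 10.3 L.
ΔU = nCvΔT = 1.90×20.8×(891−571) = 12600 J.
Q = 0 for an adiabatic process, so W = −ΔU = -12600 J.
State after step 1: P = 1370 kPa, V = 10.3 L, T = 891 K.
Step 2 — Isothermal: T stays 891 K; PV = const ⇒ V₂ = 2.87 L, P₂ = 4910 kPa.
ΔU = 0 (ideal gas, T constant).
W = nRT ln(V₂/V₁) = 1.90×8.314×891×ln(0.279) = -18000 J.
Q = ΔU + W = -18000 J.
Net over both steps: W = -30600 J, Q = -18000 J, ΔU = 12600 J.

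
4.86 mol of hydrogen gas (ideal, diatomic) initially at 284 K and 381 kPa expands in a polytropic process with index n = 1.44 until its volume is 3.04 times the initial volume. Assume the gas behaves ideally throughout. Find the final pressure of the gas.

V₁ = nRT₁/P₁ = 4.86×8.314×284/381 = 30.1 L.
Polytropic n=1.44: T₂ = T₁(V₁/V₂)^(n−1) = 284×(0.329)^0.44 = 174 K; P₂ = P₁(V₁/V₂)^n = 76.8 kPa.

76.8 kPa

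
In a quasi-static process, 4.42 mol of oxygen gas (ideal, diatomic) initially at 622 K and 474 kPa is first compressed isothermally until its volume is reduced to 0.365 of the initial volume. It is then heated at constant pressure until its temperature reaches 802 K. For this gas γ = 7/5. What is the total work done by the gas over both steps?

V₁ = nRT₁/P₁ = 4.42×8.314×622/474 = 48.2 L.
Step 1 — Isothermal: T stays 622 K; PV = const ⇒ V₂ = 17.6 L, P₂ = 1300 kPa.
ΔU = 0 (ideal gas, T constant).
W = nRT ln(V₂/V₁) = 4.42×8.314×622×ln(0.365) = -23000 J.
Q = ΔU + W = -23000 J.
State after step 1: P = 1300 kPa, V = 17.6 L, T = 622 K.
Step 2 — Isobaric: P stays 1300 kPa; V/T = const ⇒ T₂ = 802 K, V₂ = 22.7 L.
W = PΔV = 1300×(22.7−17.6) kPa·L = 6610 J.
ΔU = nCvΔT = 4.42×20.8×(802−622) = 16500 J.
Q = ΔU + W = nCpΔT = 23200 J.
Net over both steps: W = -16400 J, Q = 114 J, ΔU = 16500 J.

-16400 J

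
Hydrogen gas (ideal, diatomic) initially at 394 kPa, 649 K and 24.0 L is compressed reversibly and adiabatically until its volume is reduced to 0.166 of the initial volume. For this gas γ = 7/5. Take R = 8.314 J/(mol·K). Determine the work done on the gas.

24800 J

n = P₁V₁/(RT₁) = 394×24.0/(8.314×649) = 1.75 mol.
Adiabatic: TV^(γ−1) = const ⇒ T₂ = 649×(6.02)^0.400 = 1330 K; PV^γ = const ⇒ P₂ = 4870 kPa.
ΔU = nCvΔT = 1.75×20.8×(1330−649) = 24800 J.
Q = 0 for an adiabatic process, so W = −ΔU = -24800 J.
Work done on the gas = −W_by = 24800 J.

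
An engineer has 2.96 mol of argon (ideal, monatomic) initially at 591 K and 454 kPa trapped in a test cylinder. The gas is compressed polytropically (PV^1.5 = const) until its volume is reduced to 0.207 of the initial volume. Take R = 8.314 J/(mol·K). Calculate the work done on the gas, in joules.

34800 J

V₁ = nRT₁/P₁ = 2.96×8.314×591/454 = 32.0 L.
Polytropic n=1.5: T₂ = T₁(V₁/V₂)^(n−1) = 591×(4.83)^0.50 = 1300 K; P₂ = P₁(V₁/V₂)^n = 4820 kPa.
W = (P₁V₁−P₂V₂)/(n−1) = (454×32.0−4820×6.63)/0.50 = -34800 J.
Work done on the gas = −W_by = 34800 J.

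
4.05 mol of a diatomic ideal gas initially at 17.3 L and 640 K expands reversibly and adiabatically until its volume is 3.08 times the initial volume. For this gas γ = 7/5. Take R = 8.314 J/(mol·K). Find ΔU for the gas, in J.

-19500 J

P₁ = nRT₁/V₁ = 4.05×8.314×640/17.3 = 1250 kPa.
Adiabatic: TV^(γ−1) = const ⇒ T₂ = 640×(0.325)^0.400 = 408 K; PV^γ = const ⇒ P₂ = 258 kPa.
For an ideal gas ΔU = nCvΔT with Cv = (5/2)R = 20.8 J/(mol·K).
ΔU = 4.05×20.8×(408−640) = -19500 J.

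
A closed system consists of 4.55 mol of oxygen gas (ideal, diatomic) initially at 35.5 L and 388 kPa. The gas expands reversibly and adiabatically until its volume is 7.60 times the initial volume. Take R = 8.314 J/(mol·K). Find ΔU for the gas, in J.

T₁ = P₁V₁/(nR) = 388×35.5/(4.55×8.314) = 364 K.
Adiabatic: TV^(γ−1) = const ⇒ T₂ = 364×(0.132)^0.400 = 162 K; PV^γ = const ⇒ P₂ = 22.7 kPa.
For an ideal gas ΔU = nCvΔT with Cv = (5/2)R = 20.8 J/(mol·K).
ΔU = 4.55×20.8×(162−364) = -19100 J.

-19100 J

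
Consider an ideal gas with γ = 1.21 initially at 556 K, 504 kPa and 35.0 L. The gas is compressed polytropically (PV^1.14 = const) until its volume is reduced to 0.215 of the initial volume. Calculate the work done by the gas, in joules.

n = P₁V₁/(RT₁) = 504×35.0/(8.314×556) = 3.82 mol.
Polytropic n=1.14: T₂ = T₁(V₁/V₂)^(n−1) = 556×(4.65)^0.14 = 689 K; P₂ = P₁(V₁/V₂)^n = 2910 kPa.
W = (P₁V₁−P₂V₂)/(n−1) = (504×35.0−2910×7.52)/0.14 = -30300 J.

-30300 J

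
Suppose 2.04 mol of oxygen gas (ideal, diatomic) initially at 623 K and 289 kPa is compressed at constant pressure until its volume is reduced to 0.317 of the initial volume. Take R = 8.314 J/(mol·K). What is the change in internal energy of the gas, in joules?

-18000 J

V₁ = nRT₁/P₁ = 2.04×8.314×623/289 = 36.6 L.
Isobaric: P stays 289 kPa; V/T = const ⇒ T₂ = 197 K, V₂ = 11.6 L.
For an ideal gas ΔU = nCvΔT with Cv = (5/2)R = 20.8 J/(mol·K).
ΔU = 2.04×20.8×(197−623) = -18000 J.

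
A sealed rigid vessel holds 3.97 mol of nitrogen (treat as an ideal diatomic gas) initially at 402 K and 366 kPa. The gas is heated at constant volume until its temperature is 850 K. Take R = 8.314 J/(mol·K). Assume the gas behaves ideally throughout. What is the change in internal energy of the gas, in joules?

37000 J

V₁ = nRT₁/P₁ = 3.97×8.314×402/366 = 36.3 L.
Isochoric: V stays 36.3 L; P/T = const ⇒ T₂ = 850 K, P₂ = 774 kPa.
For an ideal gas ΔU = nCvΔT with Cv = (5/2)R = 20.8 J/(mol·K).
ΔU = 3.97×20.8×(850−402) = 37000 J.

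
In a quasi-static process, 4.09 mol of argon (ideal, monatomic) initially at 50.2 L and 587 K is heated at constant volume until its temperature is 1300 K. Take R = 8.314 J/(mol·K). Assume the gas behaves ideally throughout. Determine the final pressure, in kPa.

P₁ = nRT₁/V₁ = 4.09×8.314×587/50.2 = 398 kPa.
Isochoric: V stays 50.2 L; P/T = const ⇒ T₂ = 1300 K, P₂ = 881 kPa.

881 kPa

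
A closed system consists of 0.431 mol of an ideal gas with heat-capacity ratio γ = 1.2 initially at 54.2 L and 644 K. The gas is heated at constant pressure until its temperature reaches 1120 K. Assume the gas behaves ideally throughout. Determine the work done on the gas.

-1710 J

P₁ = nRT₁/V₁ = 0.431×8.314×644/54.2 = 42.6 kPa.
Isobaric: P stays 42.6 kPa; V/T = const ⇒ T₂ = 1120 K, V₂ = 94.3 L.
W = PΔV = 42.6×(94.3−54.2) kPa·L = 1710 J.
Work done on the gas = −W_by = -1710 J.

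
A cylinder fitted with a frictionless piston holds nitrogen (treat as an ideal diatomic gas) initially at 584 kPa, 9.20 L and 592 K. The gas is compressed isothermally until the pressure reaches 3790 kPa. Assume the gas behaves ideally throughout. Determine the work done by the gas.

n = P₁V₁/(RT₁) = 584×9.20/(8.314×592) = 1.09 mol.
Isothermal: T stays 592 K; PV = const ⇒ V₂ = 1.42 L, P₂ = 3790 kPa.
W = nRT ln(V₂/V₁) = 1.09×8.314×592×ln(0.154) = -10000 J.

-10000 J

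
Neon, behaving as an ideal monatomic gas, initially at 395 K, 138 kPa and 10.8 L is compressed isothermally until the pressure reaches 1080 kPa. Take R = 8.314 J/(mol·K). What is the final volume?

1.38 L

Isothermal: T stays 395 K; PV = const ⇒ V₂ = 1.38 L, P₂ = 1080 kPa.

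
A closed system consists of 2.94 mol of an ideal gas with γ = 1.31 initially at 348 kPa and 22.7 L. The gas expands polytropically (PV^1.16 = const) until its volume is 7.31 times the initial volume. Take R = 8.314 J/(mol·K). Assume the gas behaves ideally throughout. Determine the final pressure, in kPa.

34.6 kPa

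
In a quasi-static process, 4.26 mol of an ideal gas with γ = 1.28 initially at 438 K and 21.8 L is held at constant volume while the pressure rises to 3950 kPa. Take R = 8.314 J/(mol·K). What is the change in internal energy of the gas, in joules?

P₁ = nRT₁/V₁ = 4.26×8.314×438/21.8 = 712 kPa.
Isochoric: V stays 21.8 L; P/T = const ⇒ T₂ = 2430 K, P₂ = 3950 kPa.
For an ideal gas ΔU = nCvΔT with Cv = R/(γ−1) = 29.7 J/(mol·K).
ΔU = 4.26×29.7×(2430−438) = 252000 J.

252000 J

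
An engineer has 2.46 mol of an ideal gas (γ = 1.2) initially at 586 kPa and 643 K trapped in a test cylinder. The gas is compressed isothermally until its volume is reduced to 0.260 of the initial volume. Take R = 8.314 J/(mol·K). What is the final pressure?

V₁ = nRT₁/P₁ = 2.46×8.314×643/586 = 22.4 L.
Isothermal: T stays 643 K; PV = const ⇒ V₂ = 5.83 L, P₂ = 2250 kPa.

2250 kPa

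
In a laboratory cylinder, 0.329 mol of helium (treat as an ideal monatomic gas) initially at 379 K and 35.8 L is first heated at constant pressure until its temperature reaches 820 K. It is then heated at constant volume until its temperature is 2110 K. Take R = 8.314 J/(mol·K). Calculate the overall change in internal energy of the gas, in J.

7100 J

P₁ = nRT₁/V₁ = 0.329×8.314×379/35.8 = 29.0 kPa.
Step 1 — Isobaric: P stays 29.0 kPa; V/T = const ⇒ T₂ = 820 K, V₂ = 77.5 L.
W = PΔV = 29.0×(77.5−35.8) kPa·L = 1210 J.
ΔU = nCvΔT = 0.329×12.5×(820−379) = 1810 J.
Q = ΔU + W = nCpΔT = 3020 J.
State after step 1: P = 29.0 kPa, V = 77.5 L, T = 820 K.
Step 2 — Isochoric: V stays 77.5 L; P/T = const ⇒ T₂ = 2110 K, P₂ = 74.5 kPa.
W = 0 (no volume change).
ΔU = nCvΔT = 0.329×12.5×(2110−820) = 5290 J.
Q = ΔU = 5290 J.
Net over both steps: W = 1210 J, Q = 8310 J, ΔU = 7100 J.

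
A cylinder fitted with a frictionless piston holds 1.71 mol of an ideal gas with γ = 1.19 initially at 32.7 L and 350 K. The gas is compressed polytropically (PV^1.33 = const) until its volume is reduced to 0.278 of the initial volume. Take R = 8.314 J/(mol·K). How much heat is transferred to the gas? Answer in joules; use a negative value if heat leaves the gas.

P₁ = nRT₁/V₁ = 1.71×8.314×350/32.7 = 152 kPa.
Polytropic n=1.33: T₂ = T₁(V₁/V₂)^(n−1) = 350×(3.60)^0.33 = 534 K; P₂ = P₁(V₁/V₂)^n = 835 kPa.
W = (P₁V₁−P₂V₂)/(n−1) = (152×32.7−835×9.09)/0.33 = -7930 J.
ΔU = nCvΔT = 1.71×43.8×(534−350) = 13800 J.
Q = ΔU + W = 5840 J.

5840 J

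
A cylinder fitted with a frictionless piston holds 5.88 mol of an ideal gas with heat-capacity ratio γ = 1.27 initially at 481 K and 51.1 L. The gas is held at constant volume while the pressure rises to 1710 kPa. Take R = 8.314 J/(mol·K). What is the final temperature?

1790 K

P₁ = nRT₁/V₁ = 5.88×8.314×481/51.1 = 460 kPa.
Isochoric: V stays 51.1 L; P/T = const ⇒ T₂ = 1790 K, P₂ = 1710 kPa.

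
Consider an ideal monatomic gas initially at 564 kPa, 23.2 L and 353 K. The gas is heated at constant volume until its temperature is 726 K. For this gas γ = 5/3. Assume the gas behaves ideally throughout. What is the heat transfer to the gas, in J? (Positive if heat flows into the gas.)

n = P₁V₁/(RT₁) = 564×23.2/(8.314×353) = 4.46 mol.
Isochoric: V stays 23.2 L; P/T = const ⇒ T₂ = 726 K, P₂ = 1160 kPa.
W = 0 (no volume change).
ΔU = nCvΔT = 4.46×12.5×(726−353) = 20700 J.
Q = ΔU = 20700 J.

20700 J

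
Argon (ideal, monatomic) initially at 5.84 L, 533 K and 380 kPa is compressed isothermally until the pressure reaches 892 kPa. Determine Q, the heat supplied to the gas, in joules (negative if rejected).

n = P₁V₁/(RT₁) = 380×5.84/(8.314×533) = 0.501 mol.
Isothermal: T stays 533 K; PV = const ⇒ V₂ = 2.49 L, P₂ = 892 kPa.
ΔU = 0 (ideal gas, T constant).
W = nRT ln(V₂/V₁) = 0.501×8.314×533×ln(0.426) = -1890 J.
Q = ΔU + W = -1890 J.

-1890 J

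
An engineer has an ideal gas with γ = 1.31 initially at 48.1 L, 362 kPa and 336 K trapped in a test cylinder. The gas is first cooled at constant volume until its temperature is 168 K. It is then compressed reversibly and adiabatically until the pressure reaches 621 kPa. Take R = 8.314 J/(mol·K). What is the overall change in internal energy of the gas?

-18600 J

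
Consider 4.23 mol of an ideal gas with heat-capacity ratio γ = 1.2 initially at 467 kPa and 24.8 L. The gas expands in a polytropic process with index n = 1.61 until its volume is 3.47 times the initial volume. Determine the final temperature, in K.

154 K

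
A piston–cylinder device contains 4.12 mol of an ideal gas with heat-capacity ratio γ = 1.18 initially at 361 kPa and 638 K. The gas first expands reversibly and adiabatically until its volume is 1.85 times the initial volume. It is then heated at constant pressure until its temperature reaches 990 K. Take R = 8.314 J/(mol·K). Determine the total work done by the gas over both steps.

V₁ = nRT₁/P₁ = 4.12×8.314×638/361 = 60.5 L.
Step 1 — Adiabatic: TV^(γ−1) = const ⇒ T₂ = 638×(0.541)^0.180 = 571 K; PV^γ = const ⇒ P₂ = 175 kPa.
ΔU = nCvΔT = 4.12×46.2×(571−638) = -12700 J.
Q = 0 for an adiabatic process, so W = −ΔU = 12700 J.
State after step 1: P = 175 kPa, V = 112 L, T = 571 K.
Step 2 — Isobaric: P stays 175 kPa; V/T = const ⇒ T₂ = 990 K, V₂ = 194 L.
W = PΔV = 175×(194−112) kPa·L = 14300 J.
ΔU = nCvΔT = 4.12×46.2×(990−571) = 79700 J.
Q = ΔU + W = nCpΔT = 94100 J.
Net over both steps: W = 27100 J, Q = 94100 J, ΔU = 67000 J.

27100 J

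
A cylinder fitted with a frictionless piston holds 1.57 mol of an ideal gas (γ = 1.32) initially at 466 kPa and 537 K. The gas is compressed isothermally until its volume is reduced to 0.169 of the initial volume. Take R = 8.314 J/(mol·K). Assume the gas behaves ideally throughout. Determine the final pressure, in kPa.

V₁ = nRT₁/P₁ = 1.57×8.314×537/466 = 15.0 L.
Isothermal: T stays 537 K; PV = const ⇒ V₂ = 2.54 L, P₂ = 2760 kPa.

2760 kPa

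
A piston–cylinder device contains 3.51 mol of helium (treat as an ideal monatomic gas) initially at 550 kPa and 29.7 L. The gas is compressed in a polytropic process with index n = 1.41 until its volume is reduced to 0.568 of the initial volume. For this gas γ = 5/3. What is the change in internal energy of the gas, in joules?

6400 J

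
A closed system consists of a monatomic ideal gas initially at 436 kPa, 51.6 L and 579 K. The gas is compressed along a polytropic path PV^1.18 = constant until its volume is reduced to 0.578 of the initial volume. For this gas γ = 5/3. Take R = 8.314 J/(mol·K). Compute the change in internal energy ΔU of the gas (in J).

n = P₁V₁/(RT₁) = 436×51.6/(8.314×579) = 4.67 mol.
Polytropic n=1.18: T₂ = T₁(V₁/V₂)^(n−1) = 579×(1.73)^0.18 = 639 K; P₂ = P₁(V₁/V₂)^n = 833 kPa.
For an ideal gas ΔU = nCvΔT with Cv = (3/2)R = 12.5 J/(mol·K).
ΔU = 4.67×12.5×(639−579) = 3500 J.

3500 J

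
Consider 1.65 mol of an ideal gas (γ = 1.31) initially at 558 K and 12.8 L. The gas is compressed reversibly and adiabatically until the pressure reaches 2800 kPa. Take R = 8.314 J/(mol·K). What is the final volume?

P₁ = nRT₁/V₁ = 1.65×8.314×558/12.8 = 598 kPa.
Adiabatic: T₂/T₁ = (P₂/P₁)^((γ−1)/γ) ⇒ T₂ = 558×(4.68)^0.237 = 804 K; V₂ = 3.94 L.

3.94 L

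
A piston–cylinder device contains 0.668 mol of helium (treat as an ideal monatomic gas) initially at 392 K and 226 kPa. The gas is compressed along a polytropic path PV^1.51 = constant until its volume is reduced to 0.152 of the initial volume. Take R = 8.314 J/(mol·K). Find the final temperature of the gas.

1020 K

V₁ = nRT₁/P₁ = 0.668×8.314×392/226 = 9.63 L.
Polytropic n=1.51: T₂ = T₁(V₁/V₂)^(n−1) = 392×(6.58)^0.51 = 1020 K; P₂ = P₁(V₁/V₂)^n = 3890 kPa.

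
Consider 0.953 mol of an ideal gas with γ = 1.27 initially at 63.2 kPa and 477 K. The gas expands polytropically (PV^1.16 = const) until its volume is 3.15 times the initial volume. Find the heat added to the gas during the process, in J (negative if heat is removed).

1610 J

V₁ = nRT₁/P₁ = 0.953×8.314×477/63.2 = 59.8 L.
Polytropic n=1.16: T₂ = T₁(V₁/V₂)^(n−1) = 477×(0.317)^0.16 = 397 K; P₂ = P₁(V₁/V₂)^n = 16.7 kPa.
W = (P₁V₁−P₂V₂)/(n−1) = (63.2×59.8−16.7×188)/0.16 = 3960 J.
ΔU = nCvΔT = 0.953×30.8×(397−477) = -2350 J.
Q = ΔU + W = 1610 J.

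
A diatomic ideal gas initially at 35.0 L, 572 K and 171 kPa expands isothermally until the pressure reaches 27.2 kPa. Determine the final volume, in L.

220 L

Isothermal: T stays 572 K; PV = const ⇒ V₂ = 220 L, P₂ = 27.2 kPa.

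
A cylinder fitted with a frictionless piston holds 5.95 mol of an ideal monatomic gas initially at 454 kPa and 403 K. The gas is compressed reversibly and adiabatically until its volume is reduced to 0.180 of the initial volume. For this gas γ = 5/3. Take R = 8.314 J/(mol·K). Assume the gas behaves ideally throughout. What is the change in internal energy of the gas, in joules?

V₁ = nRT₁/P₁ = 5.95×8.314×403/454 = 43.9 L.
Adiabatic: TV^(γ−1) = const ⇒ T₂ = 403×(5.56)^0.667 = 1260 K; PV^γ = const ⇒ P₂ = 7910 kPa.
For an ideal gas ΔU = nCvΔT with Cv = (3/2)R = 12.5 J/(mol·K).
ΔU = 5.95×12.5×(1260−403) = 63900 J.

63900 J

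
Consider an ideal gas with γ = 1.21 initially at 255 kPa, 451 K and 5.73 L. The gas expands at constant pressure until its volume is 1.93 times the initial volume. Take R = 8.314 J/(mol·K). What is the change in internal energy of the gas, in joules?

6470 J

n = P₁V₁/(RT₁) = 255×5.73/(8.314×451) = 0.390 mol.
Isobaric: P stays 255 kPa; V/T = const ⇒ T₂ = 870 K, V₂ = 11.1 L.
For an ideal gas ΔU = nCvΔT with Cv = R/(γ−1) = 39.6 J/(mol·K).
ΔU = 0.390×39.6×(870−451) = 6470 J.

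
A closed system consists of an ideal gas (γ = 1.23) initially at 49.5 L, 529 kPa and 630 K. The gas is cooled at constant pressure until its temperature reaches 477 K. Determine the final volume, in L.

37.5 L

Isobaric: P stays 529 kPa; V/T = const ⇒ T₂ = 477 K, V₂ = 37.5 L.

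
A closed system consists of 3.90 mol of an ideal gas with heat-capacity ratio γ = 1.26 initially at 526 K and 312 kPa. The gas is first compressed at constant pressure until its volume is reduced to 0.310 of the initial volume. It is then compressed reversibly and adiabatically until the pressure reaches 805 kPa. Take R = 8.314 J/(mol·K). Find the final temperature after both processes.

198 K

V₁ = nRT₁/P₁ = 3.90×8.314×526/312 = 54.7 L.
Step 1 — Isobaric: P stays 312 kPa; V/T = const ⇒ T₂ = 163 K, V₂ = 16.9 L.
W = PΔV = 312×(16.9−54.7) kPa·L = -11800 J.
ΔU = nCvΔT = 3.90×32.0×(163−526) = -45300 J.
Q = ΔU + W = nCpΔT = -57000 J.
State after step 1: P = 312 kPa, V = 16.9 L, T = 163 K.
Step 2 — Adiabatic: T₂/T₁ = (P₂/P₁)^((γ−1)/γ) ⇒ T₂ = 163×(2.58)^0.206 = 198 K; V₂ = 7.99 L.
ΔU = nCvΔT = 3.90×32.0×(198−163) = 4390 J.
Q = 0 for an adiabatic process, so W = −ΔU = -4390 J.
Net over both steps: W = -16200 J, Q = -57000 J, ΔU = -40900 J.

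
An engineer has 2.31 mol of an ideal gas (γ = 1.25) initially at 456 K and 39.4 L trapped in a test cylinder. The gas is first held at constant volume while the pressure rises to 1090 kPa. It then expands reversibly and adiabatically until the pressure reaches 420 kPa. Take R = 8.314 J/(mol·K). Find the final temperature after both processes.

P₁ = nRT₁/V₁ = 2.31×8.314×456/39.4 = 222 kPa.
Step 1 — Isochoric: V stays 39.4 L; P/T = const ⇒ T₂ = 2240 K, P₂ = 1090 kPa.
W = 0 (no volume change).
ΔU = nCvΔT = 2.31×33.3×(2240−456) = 137000 J.
Q = ΔU = 137000 J.
State after step 1: P = 1090 kPa, V = 39.4 L, T = 2240 K.
Step 2 — Adiabatic: T₂/T₁ = (P₂/P₁)^((γ−1)/γ) ⇒ T₂ = 2240×(0.385)^0.200 = 1850 K; V₂ = 84.5 L.
ΔU = nCvΔT = 2.31×33.3×(1850−2240) = -29800 J.
Q = 0 for an adiabatic process, so W = −ΔU = 29800 J.
Net over both steps: W = 29800 J, Q = 137000 J, ΔU = 107000 J.

1850 K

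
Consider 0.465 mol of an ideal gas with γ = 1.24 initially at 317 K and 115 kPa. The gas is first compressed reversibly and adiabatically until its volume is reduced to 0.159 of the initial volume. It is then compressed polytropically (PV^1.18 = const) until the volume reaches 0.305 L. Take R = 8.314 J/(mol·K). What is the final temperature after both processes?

671 K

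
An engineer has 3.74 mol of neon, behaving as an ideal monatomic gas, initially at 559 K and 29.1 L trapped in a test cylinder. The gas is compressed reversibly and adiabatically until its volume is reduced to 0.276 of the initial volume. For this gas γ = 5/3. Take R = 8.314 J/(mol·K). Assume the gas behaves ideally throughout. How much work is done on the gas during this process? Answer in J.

35400 J

P₁ = nRT₁/V₁ = 3.74×8.314×559/29.1 = 597 kPa.
Adiabatic: TV^(γ−1) = const ⇒ T₂ = 559×(3.62)^0.667 = 1320 K; PV^γ = const ⇒ P₂ = 5110 kPa.
ΔU = nCvΔT = 3.74×12.5×(1320−559) = 35400 J.
Q = 0 for an adiabatic process, so W = −ΔU = -35400 J.
Work done on the gas = −W_by = 35400 J.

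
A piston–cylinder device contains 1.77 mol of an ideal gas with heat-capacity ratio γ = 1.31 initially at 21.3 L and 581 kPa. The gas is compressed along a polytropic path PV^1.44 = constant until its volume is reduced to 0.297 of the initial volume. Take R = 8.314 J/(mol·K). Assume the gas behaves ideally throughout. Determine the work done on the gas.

T₁ = P₁V₁/(nR) = 581×21.3/(1.77×8.314) = 841 K.
Polytropic n=1.44: T₂ = T₁(V₁/V₂)^(n−1) = 841×(3.37)^0.44 = 1430 K; P₂ = P₁(V₁/V₂)^n = 3340 kPa.
W = (P₁V₁−P₂V₂)/(n−1) = (581×21.3−3340×6.33)/0.44 = -19900 J.
Work done on the gas = −W_by = 19900 J.

19900 J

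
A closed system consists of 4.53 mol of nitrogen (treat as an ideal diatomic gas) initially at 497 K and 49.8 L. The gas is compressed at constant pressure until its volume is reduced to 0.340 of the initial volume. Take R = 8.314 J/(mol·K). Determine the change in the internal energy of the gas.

-30900 J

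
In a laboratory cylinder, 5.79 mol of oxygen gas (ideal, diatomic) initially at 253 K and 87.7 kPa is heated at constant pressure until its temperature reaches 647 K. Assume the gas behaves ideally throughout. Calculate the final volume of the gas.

355 L

V₁ = nRT₁/P₁ = 5.79×8.314×253/87.7 = 139 L.
Isobaric: P stays 87.7 kPa; V/T = const ⇒ T₂ = 647 K, V₂ = 355 L.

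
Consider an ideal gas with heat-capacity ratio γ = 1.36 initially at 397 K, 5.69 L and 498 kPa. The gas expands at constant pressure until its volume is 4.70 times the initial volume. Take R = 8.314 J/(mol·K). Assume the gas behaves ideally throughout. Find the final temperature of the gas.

1870 K

Isobaric: P stays 498 kPa; V/T = const ⇒ T₂ = 1870 K, V₂ = 26.7 L.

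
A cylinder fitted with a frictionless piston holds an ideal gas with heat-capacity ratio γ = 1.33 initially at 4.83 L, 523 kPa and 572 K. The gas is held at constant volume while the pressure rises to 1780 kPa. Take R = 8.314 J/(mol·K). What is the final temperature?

1950 K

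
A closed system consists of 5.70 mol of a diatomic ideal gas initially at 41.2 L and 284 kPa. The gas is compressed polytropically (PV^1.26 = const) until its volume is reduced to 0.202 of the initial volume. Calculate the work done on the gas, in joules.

23200 J

T₁ = P₁V₁/(nR) = 284×41.2/(5.70×8.314) = 247 K.
Polytropic n=1.26: T₂ = T₁(V₁/V₂)^(n−1) = 247×(4.95)^0.26 = 374 K; P₂ = P₁(V₁/V₂)^n = 2130 kPa.
W = (P₁V₁−P₂V₂)/(n−1) = (284×41.2−2130×8.32)/0.26 = -23200 J.
Work done on the gas = −W_by = 23200 J.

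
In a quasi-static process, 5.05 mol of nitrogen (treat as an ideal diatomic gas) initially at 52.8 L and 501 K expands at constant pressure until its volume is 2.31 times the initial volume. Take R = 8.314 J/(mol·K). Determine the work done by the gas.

P₁ = nRT₁/V₁ = 5.05×8.314×501/52.8 = 398 kPa.
Isobaric: P stays 398 kPa; V/T = const ⇒ T₂ = 1160 K, V₂ = 122 L.
W = PΔV = 398×(122−52.8) kPa·L = 27600 J.

27600 J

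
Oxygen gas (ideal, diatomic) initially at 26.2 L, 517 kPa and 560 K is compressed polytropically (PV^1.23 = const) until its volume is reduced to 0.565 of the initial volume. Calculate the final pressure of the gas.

Polytropic n=1.23: T₂ = T₁(V₁/V₂)^(n−1) = 560×(1.77)^0.23 = 639 K; P₂ = P₁(V₁/V₂)^n = 1040 kPa.

1040 kPa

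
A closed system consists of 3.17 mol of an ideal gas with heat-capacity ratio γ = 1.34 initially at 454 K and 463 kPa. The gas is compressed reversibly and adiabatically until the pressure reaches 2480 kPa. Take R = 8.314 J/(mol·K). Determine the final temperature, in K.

V₁ = nRT₁/P₁ = 3.17×8.314×454/463 = 25.8 L.
Adiabatic: T₂/T₁ = (P₂/P₁)^((γ−1)/γ) ⇒ T₂ = 454×(5.36)^0.254 = 695 K; V₂ = 7.39 L.

695 K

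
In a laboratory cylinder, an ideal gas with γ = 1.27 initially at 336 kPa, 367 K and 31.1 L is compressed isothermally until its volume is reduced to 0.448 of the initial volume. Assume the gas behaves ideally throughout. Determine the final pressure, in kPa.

Isothermal: T stays 367 K; PV = const ⇒ V₂ = 13.9 L, P₂ = 750 kPa.

750 kPa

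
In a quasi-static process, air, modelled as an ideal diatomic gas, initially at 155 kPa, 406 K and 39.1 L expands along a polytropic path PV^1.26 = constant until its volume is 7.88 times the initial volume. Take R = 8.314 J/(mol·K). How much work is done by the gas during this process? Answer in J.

n = P₁V₁/(RT₁) = 155×39.1/(8.314×406) = 1.80 mol.
Polytropic n=1.26: T₂ = T₁(V₁/V₂)^(n−1) = 406×(0.127)^0.26 = 237 K; P₂ = P₁(V₁/V₂)^n = 11.5 kPa.
W = (P₁V₁−P₂V₂)/(n−1) = (155×39.1−11.5×308)/0.26 = 9680 J.

9680 J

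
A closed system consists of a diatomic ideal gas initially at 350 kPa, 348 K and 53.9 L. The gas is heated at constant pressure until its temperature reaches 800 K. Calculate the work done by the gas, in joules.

24500 J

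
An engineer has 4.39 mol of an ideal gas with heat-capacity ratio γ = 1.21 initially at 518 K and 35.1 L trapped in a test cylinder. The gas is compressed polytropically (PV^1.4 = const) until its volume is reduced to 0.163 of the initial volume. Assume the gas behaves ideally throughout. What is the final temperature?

P₁ = nRT₁/V₁ = 4.39×8.314×518/35.1 = 539 kPa.
Polytropic n=1.4: T₂ = T₁(V₁/V₂)^(n−1) = 518×(6.13)^0.40 = 1070 K; P₂ = P₁(V₁/V₂)^n = 6830 kPa.

1070 K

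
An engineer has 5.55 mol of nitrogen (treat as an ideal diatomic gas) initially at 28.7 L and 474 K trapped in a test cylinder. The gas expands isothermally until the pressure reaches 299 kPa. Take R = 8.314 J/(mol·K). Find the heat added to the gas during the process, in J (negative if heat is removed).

P₁ = nRT₁/V₁ = 5.55×8.314×474/28.7 = 762 kPa.
Isothermal: T stays 474 K; PV = const ⇒ V₂ = 73.1 L, P₂ = 299 kPa.
ΔU = 0 (ideal gas, T constant).
W = nRT ln(V₂/V₁) = 5.55×8.314×474×ln(2.55) = 20500 J.
Q = ΔU + W = 20500 J.

20500 J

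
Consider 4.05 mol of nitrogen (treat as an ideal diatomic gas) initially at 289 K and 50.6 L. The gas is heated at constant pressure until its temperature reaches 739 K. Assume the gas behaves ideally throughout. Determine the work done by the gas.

P₁ = nRT₁/V₁ = 4.05×8.314×289/50.6 = 192 kPa.
Isobaric: P stays 192 kPa; V/T = const ⇒ T₂ = 739 K, V₂ = 129 L.
W = PΔV = 192×(129−50.6) kPa·L = 15200 J.

15200 J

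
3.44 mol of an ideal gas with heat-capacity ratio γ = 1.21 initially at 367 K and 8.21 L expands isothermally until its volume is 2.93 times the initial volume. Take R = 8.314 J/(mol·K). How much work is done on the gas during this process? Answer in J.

-11300 J

P₁ = nRT₁/V₁ = 3.44×8.314×367/8.21 = 1280 kPa.
Isothermal: T stays 367 K; PV = const ⇒ V₂ = 24.1 L, P₂ = 436 kPa.
W = nRT ln(V₂/V₁) = 3.44×8.314×367×ln(2.93) = 11300 J.
Work done on the gas = −W_by = -11300 J.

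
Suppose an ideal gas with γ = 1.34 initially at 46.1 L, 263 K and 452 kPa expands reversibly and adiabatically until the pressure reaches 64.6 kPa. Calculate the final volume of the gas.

Adiabatic: T₂/T₁ = (P₂/P₁)^((γ−1)/γ) ⇒ T₂ = 263×(0.143)^0.254 = 161 K; V₂ = 197 L.

197 L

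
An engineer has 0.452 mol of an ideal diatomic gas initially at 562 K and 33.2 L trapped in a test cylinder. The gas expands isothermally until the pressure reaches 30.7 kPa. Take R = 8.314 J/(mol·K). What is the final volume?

68.8 L

P₁ = nRT₁/V₁ = 0.452×8.314×562/33.2 = 63.6 kPa.
Isothermal: T stays 562 K; PV = const ⇒ V₂ = 68.8 L, P₂ = 30.7 kPa.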